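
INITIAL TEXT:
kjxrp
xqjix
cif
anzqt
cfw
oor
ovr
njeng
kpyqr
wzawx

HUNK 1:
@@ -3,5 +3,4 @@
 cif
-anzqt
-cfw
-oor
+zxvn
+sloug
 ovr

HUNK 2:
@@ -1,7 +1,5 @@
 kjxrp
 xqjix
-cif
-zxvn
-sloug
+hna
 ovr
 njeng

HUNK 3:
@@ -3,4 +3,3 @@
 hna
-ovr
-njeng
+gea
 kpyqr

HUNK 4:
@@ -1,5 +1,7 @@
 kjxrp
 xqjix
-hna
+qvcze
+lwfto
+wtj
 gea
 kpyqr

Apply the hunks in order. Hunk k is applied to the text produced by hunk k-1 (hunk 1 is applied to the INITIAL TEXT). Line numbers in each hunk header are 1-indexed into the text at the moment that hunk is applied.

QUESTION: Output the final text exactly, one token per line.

Answer: kjxrp
xqjix
qvcze
lwfto
wtj
gea
kpyqr
wzawx

Derivation:
Hunk 1: at line 3 remove [anzqt,cfw,oor] add [zxvn,sloug] -> 9 lines: kjxrp xqjix cif zxvn sloug ovr njeng kpyqr wzawx
Hunk 2: at line 1 remove [cif,zxvn,sloug] add [hna] -> 7 lines: kjxrp xqjix hna ovr njeng kpyqr wzawx
Hunk 3: at line 3 remove [ovr,njeng] add [gea] -> 6 lines: kjxrp xqjix hna gea kpyqr wzawx
Hunk 4: at line 1 remove [hna] add [qvcze,lwfto,wtj] -> 8 lines: kjxrp xqjix qvcze lwfto wtj gea kpyqr wzawx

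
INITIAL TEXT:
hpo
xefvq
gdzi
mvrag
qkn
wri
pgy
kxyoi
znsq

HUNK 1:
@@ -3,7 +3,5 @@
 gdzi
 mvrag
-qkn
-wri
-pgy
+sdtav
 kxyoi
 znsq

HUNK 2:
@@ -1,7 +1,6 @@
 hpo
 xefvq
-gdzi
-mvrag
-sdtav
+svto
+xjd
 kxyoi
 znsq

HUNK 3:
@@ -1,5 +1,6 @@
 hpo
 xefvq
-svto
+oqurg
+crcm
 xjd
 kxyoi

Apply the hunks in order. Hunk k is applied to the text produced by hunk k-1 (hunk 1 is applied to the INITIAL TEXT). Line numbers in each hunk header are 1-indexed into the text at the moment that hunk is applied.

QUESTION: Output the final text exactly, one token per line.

Answer: hpo
xefvq
oqurg
crcm
xjd
kxyoi
znsq

Derivation:
Hunk 1: at line 3 remove [qkn,wri,pgy] add [sdtav] -> 7 lines: hpo xefvq gdzi mvrag sdtav kxyoi znsq
Hunk 2: at line 1 remove [gdzi,mvrag,sdtav] add [svto,xjd] -> 6 lines: hpo xefvq svto xjd kxyoi znsq
Hunk 3: at line 1 remove [svto] add [oqurg,crcm] -> 7 lines: hpo xefvq oqurg crcm xjd kxyoi znsq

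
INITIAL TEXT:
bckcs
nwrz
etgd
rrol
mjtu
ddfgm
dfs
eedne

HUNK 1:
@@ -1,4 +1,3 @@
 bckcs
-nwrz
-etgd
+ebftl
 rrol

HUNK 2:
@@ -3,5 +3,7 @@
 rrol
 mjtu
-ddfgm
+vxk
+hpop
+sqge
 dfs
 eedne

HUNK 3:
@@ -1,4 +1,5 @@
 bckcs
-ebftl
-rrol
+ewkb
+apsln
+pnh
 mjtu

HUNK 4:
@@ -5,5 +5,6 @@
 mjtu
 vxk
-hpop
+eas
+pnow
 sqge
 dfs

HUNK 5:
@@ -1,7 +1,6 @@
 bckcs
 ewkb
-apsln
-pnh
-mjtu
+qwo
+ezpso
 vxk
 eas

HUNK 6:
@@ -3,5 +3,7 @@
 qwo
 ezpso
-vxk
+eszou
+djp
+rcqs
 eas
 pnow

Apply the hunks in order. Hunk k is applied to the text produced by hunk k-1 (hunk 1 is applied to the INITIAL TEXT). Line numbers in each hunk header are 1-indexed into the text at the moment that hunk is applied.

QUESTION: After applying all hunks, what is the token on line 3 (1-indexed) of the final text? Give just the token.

Answer: qwo

Derivation:
Hunk 1: at line 1 remove [nwrz,etgd] add [ebftl] -> 7 lines: bckcs ebftl rrol mjtu ddfgm dfs eedne
Hunk 2: at line 3 remove [ddfgm] add [vxk,hpop,sqge] -> 9 lines: bckcs ebftl rrol mjtu vxk hpop sqge dfs eedne
Hunk 3: at line 1 remove [ebftl,rrol] add [ewkb,apsln,pnh] -> 10 lines: bckcs ewkb apsln pnh mjtu vxk hpop sqge dfs eedne
Hunk 4: at line 5 remove [hpop] add [eas,pnow] -> 11 lines: bckcs ewkb apsln pnh mjtu vxk eas pnow sqge dfs eedne
Hunk 5: at line 1 remove [apsln,pnh,mjtu] add [qwo,ezpso] -> 10 lines: bckcs ewkb qwo ezpso vxk eas pnow sqge dfs eedne
Hunk 6: at line 3 remove [vxk] add [eszou,djp,rcqs] -> 12 lines: bckcs ewkb qwo ezpso eszou djp rcqs eas pnow sqge dfs eedne
Final line 3: qwo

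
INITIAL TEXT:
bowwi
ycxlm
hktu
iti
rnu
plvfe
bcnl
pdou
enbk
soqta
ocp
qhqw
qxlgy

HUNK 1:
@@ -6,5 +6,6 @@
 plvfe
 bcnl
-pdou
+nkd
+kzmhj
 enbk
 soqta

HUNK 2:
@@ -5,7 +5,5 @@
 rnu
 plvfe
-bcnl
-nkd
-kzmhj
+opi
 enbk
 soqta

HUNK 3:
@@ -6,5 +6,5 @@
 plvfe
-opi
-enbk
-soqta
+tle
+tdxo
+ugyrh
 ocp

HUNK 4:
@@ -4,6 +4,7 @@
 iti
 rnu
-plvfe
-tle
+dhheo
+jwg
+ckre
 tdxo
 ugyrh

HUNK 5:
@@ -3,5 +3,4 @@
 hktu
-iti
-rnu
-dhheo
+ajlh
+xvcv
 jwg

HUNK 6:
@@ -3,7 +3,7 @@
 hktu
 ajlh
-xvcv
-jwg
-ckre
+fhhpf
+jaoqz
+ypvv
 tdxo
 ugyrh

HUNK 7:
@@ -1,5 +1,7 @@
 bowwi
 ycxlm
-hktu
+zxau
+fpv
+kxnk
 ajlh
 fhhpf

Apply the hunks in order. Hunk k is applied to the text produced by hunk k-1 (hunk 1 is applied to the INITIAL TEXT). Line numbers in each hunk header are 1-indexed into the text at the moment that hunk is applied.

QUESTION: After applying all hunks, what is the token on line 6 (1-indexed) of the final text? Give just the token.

Hunk 1: at line 6 remove [pdou] add [nkd,kzmhj] -> 14 lines: bowwi ycxlm hktu iti rnu plvfe bcnl nkd kzmhj enbk soqta ocp qhqw qxlgy
Hunk 2: at line 5 remove [bcnl,nkd,kzmhj] add [opi] -> 12 lines: bowwi ycxlm hktu iti rnu plvfe opi enbk soqta ocp qhqw qxlgy
Hunk 3: at line 6 remove [opi,enbk,soqta] add [tle,tdxo,ugyrh] -> 12 lines: bowwi ycxlm hktu iti rnu plvfe tle tdxo ugyrh ocp qhqw qxlgy
Hunk 4: at line 4 remove [plvfe,tle] add [dhheo,jwg,ckre] -> 13 lines: bowwi ycxlm hktu iti rnu dhheo jwg ckre tdxo ugyrh ocp qhqw qxlgy
Hunk 5: at line 3 remove [iti,rnu,dhheo] add [ajlh,xvcv] -> 12 lines: bowwi ycxlm hktu ajlh xvcv jwg ckre tdxo ugyrh ocp qhqw qxlgy
Hunk 6: at line 3 remove [xvcv,jwg,ckre] add [fhhpf,jaoqz,ypvv] -> 12 lines: bowwi ycxlm hktu ajlh fhhpf jaoqz ypvv tdxo ugyrh ocp qhqw qxlgy
Hunk 7: at line 1 remove [hktu] add [zxau,fpv,kxnk] -> 14 lines: bowwi ycxlm zxau fpv kxnk ajlh fhhpf jaoqz ypvv tdxo ugyrh ocp qhqw qxlgy
Final line 6: ajlh

Answer: ajlh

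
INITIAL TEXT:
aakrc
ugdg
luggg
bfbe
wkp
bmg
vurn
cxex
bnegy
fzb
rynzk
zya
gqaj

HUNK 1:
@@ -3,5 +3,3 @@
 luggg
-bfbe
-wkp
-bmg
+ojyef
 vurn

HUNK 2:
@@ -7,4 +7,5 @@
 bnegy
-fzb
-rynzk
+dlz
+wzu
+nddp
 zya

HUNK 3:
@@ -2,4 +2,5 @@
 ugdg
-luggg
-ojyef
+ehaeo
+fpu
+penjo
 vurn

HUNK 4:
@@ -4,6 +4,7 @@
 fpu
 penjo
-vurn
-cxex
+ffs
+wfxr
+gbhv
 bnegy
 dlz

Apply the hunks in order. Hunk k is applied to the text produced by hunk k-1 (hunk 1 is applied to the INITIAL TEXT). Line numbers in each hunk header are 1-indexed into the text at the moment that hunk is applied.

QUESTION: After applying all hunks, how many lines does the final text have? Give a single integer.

Answer: 14

Derivation:
Hunk 1: at line 3 remove [bfbe,wkp,bmg] add [ojyef] -> 11 lines: aakrc ugdg luggg ojyef vurn cxex bnegy fzb rynzk zya gqaj
Hunk 2: at line 7 remove [fzb,rynzk] add [dlz,wzu,nddp] -> 12 lines: aakrc ugdg luggg ojyef vurn cxex bnegy dlz wzu nddp zya gqaj
Hunk 3: at line 2 remove [luggg,ojyef] add [ehaeo,fpu,penjo] -> 13 lines: aakrc ugdg ehaeo fpu penjo vurn cxex bnegy dlz wzu nddp zya gqaj
Hunk 4: at line 4 remove [vurn,cxex] add [ffs,wfxr,gbhv] -> 14 lines: aakrc ugdg ehaeo fpu penjo ffs wfxr gbhv bnegy dlz wzu nddp zya gqaj
Final line count: 14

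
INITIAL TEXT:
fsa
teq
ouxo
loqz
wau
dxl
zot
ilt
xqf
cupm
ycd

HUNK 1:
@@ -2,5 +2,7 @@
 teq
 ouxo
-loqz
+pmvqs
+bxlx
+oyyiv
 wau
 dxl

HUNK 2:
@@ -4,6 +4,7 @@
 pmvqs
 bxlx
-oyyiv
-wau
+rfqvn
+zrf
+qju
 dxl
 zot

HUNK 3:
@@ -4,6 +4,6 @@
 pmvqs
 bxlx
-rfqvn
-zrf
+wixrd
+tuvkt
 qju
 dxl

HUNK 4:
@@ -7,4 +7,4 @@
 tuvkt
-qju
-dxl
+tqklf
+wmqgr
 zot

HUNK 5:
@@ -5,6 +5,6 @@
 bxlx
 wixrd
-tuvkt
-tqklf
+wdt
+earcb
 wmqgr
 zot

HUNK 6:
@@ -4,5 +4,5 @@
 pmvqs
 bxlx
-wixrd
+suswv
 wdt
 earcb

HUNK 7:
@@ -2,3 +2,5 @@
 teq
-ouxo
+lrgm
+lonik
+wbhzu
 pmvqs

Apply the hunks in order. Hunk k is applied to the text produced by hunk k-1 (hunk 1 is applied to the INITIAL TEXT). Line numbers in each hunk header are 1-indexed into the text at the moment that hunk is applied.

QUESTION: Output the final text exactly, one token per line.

Answer: fsa
teq
lrgm
lonik
wbhzu
pmvqs
bxlx
suswv
wdt
earcb
wmqgr
zot
ilt
xqf
cupm
ycd

Derivation:
Hunk 1: at line 2 remove [loqz] add [pmvqs,bxlx,oyyiv] -> 13 lines: fsa teq ouxo pmvqs bxlx oyyiv wau dxl zot ilt xqf cupm ycd
Hunk 2: at line 4 remove [oyyiv,wau] add [rfqvn,zrf,qju] -> 14 lines: fsa teq ouxo pmvqs bxlx rfqvn zrf qju dxl zot ilt xqf cupm ycd
Hunk 3: at line 4 remove [rfqvn,zrf] add [wixrd,tuvkt] -> 14 lines: fsa teq ouxo pmvqs bxlx wixrd tuvkt qju dxl zot ilt xqf cupm ycd
Hunk 4: at line 7 remove [qju,dxl] add [tqklf,wmqgr] -> 14 lines: fsa teq ouxo pmvqs bxlx wixrd tuvkt tqklf wmqgr zot ilt xqf cupm ycd
Hunk 5: at line 5 remove [tuvkt,tqklf] add [wdt,earcb] -> 14 lines: fsa teq ouxo pmvqs bxlx wixrd wdt earcb wmqgr zot ilt xqf cupm ycd
Hunk 6: at line 4 remove [wixrd] add [suswv] -> 14 lines: fsa teq ouxo pmvqs bxlx suswv wdt earcb wmqgr zot ilt xqf cupm ycd
Hunk 7: at line 2 remove [ouxo] add [lrgm,lonik,wbhzu] -> 16 lines: fsa teq lrgm lonik wbhzu pmvqs bxlx suswv wdt earcb wmqgr zot ilt xqf cupm ycd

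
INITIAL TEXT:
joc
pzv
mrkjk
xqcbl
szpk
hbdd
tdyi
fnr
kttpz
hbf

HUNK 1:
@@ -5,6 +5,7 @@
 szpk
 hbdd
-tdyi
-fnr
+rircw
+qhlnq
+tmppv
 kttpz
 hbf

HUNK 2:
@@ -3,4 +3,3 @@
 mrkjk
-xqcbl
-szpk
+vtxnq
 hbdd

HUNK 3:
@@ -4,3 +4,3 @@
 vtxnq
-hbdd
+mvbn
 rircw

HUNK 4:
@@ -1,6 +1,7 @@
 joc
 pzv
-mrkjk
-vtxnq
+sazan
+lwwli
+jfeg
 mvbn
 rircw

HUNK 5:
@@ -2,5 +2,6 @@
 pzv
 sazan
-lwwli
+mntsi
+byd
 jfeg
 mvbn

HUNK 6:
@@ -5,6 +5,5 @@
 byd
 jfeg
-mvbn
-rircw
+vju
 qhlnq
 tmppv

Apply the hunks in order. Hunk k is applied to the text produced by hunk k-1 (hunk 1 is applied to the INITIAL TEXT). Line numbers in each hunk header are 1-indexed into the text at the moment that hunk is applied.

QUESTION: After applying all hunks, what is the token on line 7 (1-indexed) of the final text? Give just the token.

Answer: vju

Derivation:
Hunk 1: at line 5 remove [tdyi,fnr] add [rircw,qhlnq,tmppv] -> 11 lines: joc pzv mrkjk xqcbl szpk hbdd rircw qhlnq tmppv kttpz hbf
Hunk 2: at line 3 remove [xqcbl,szpk] add [vtxnq] -> 10 lines: joc pzv mrkjk vtxnq hbdd rircw qhlnq tmppv kttpz hbf
Hunk 3: at line 4 remove [hbdd] add [mvbn] -> 10 lines: joc pzv mrkjk vtxnq mvbn rircw qhlnq tmppv kttpz hbf
Hunk 4: at line 1 remove [mrkjk,vtxnq] add [sazan,lwwli,jfeg] -> 11 lines: joc pzv sazan lwwli jfeg mvbn rircw qhlnq tmppv kttpz hbf
Hunk 5: at line 2 remove [lwwli] add [mntsi,byd] -> 12 lines: joc pzv sazan mntsi byd jfeg mvbn rircw qhlnq tmppv kttpz hbf
Hunk 6: at line 5 remove [mvbn,rircw] add [vju] -> 11 lines: joc pzv sazan mntsi byd jfeg vju qhlnq tmppv kttpz hbf
Final line 7: vju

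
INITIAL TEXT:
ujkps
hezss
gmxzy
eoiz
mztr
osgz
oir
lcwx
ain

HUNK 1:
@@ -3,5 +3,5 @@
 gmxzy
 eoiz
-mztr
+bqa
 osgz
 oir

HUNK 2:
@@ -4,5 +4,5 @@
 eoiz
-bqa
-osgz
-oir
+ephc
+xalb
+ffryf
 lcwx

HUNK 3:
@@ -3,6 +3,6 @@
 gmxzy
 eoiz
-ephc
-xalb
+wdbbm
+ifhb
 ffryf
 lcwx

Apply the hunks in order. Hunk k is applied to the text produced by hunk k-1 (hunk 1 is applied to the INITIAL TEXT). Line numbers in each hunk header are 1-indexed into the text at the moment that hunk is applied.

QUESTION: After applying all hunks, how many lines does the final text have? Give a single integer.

Hunk 1: at line 3 remove [mztr] add [bqa] -> 9 lines: ujkps hezss gmxzy eoiz bqa osgz oir lcwx ain
Hunk 2: at line 4 remove [bqa,osgz,oir] add [ephc,xalb,ffryf] -> 9 lines: ujkps hezss gmxzy eoiz ephc xalb ffryf lcwx ain
Hunk 3: at line 3 remove [ephc,xalb] add [wdbbm,ifhb] -> 9 lines: ujkps hezss gmxzy eoiz wdbbm ifhb ffryf lcwx ain
Final line count: 9

Answer: 9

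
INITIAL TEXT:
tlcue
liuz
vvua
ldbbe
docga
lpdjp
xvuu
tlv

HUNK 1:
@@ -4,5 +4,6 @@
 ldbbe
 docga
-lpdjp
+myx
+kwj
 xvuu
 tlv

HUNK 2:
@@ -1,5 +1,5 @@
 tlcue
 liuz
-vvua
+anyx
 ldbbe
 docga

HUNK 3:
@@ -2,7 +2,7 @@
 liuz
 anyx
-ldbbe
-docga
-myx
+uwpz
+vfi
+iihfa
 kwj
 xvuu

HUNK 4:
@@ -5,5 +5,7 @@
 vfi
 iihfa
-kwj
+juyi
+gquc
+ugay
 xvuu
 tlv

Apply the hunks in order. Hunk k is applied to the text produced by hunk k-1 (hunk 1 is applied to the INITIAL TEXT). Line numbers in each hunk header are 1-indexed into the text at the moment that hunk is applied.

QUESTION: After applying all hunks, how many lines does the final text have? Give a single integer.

Hunk 1: at line 4 remove [lpdjp] add [myx,kwj] -> 9 lines: tlcue liuz vvua ldbbe docga myx kwj xvuu tlv
Hunk 2: at line 1 remove [vvua] add [anyx] -> 9 lines: tlcue liuz anyx ldbbe docga myx kwj xvuu tlv
Hunk 3: at line 2 remove [ldbbe,docga,myx] add [uwpz,vfi,iihfa] -> 9 lines: tlcue liuz anyx uwpz vfi iihfa kwj xvuu tlv
Hunk 4: at line 5 remove [kwj] add [juyi,gquc,ugay] -> 11 lines: tlcue liuz anyx uwpz vfi iihfa juyi gquc ugay xvuu tlv
Final line count: 11

Answer: 11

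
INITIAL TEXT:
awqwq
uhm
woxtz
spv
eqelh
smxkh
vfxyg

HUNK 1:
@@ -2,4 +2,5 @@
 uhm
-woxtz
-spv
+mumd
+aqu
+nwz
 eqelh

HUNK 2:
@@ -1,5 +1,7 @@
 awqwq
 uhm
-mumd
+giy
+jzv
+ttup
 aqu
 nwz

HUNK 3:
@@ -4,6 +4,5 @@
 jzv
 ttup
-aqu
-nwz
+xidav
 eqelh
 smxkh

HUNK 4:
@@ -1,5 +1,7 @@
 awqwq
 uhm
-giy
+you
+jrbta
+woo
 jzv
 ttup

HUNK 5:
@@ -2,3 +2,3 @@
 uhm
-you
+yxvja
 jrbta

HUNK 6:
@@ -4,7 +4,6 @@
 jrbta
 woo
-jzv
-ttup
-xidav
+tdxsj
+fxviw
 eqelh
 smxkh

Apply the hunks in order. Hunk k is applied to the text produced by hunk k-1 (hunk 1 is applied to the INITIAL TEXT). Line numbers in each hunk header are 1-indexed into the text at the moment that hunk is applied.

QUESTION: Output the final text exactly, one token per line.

Answer: awqwq
uhm
yxvja
jrbta
woo
tdxsj
fxviw
eqelh
smxkh
vfxyg

Derivation:
Hunk 1: at line 2 remove [woxtz,spv] add [mumd,aqu,nwz] -> 8 lines: awqwq uhm mumd aqu nwz eqelh smxkh vfxyg
Hunk 2: at line 1 remove [mumd] add [giy,jzv,ttup] -> 10 lines: awqwq uhm giy jzv ttup aqu nwz eqelh smxkh vfxyg
Hunk 3: at line 4 remove [aqu,nwz] add [xidav] -> 9 lines: awqwq uhm giy jzv ttup xidav eqelh smxkh vfxyg
Hunk 4: at line 1 remove [giy] add [you,jrbta,woo] -> 11 lines: awqwq uhm you jrbta woo jzv ttup xidav eqelh smxkh vfxyg
Hunk 5: at line 2 remove [you] add [yxvja] -> 11 lines: awqwq uhm yxvja jrbta woo jzv ttup xidav eqelh smxkh vfxyg
Hunk 6: at line 4 remove [jzv,ttup,xidav] add [tdxsj,fxviw] -> 10 lines: awqwq uhm yxvja jrbta woo tdxsj fxviw eqelh smxkh vfxyg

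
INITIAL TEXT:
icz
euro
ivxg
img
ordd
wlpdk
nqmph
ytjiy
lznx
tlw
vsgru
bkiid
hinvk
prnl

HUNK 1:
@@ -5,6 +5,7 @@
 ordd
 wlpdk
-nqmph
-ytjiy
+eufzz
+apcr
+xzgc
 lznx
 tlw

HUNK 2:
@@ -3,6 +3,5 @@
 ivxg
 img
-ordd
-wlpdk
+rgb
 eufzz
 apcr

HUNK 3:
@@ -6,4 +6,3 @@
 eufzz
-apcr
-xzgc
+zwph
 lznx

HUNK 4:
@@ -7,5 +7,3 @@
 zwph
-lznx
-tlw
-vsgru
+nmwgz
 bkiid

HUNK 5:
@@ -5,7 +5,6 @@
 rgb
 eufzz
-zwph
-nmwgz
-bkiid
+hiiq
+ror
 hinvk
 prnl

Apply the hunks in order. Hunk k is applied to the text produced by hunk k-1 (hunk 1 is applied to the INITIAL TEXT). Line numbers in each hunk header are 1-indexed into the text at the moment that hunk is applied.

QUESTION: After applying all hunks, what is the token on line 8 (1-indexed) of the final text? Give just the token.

Hunk 1: at line 5 remove [nqmph,ytjiy] add [eufzz,apcr,xzgc] -> 15 lines: icz euro ivxg img ordd wlpdk eufzz apcr xzgc lznx tlw vsgru bkiid hinvk prnl
Hunk 2: at line 3 remove [ordd,wlpdk] add [rgb] -> 14 lines: icz euro ivxg img rgb eufzz apcr xzgc lznx tlw vsgru bkiid hinvk prnl
Hunk 3: at line 6 remove [apcr,xzgc] add [zwph] -> 13 lines: icz euro ivxg img rgb eufzz zwph lznx tlw vsgru bkiid hinvk prnl
Hunk 4: at line 7 remove [lznx,tlw,vsgru] add [nmwgz] -> 11 lines: icz euro ivxg img rgb eufzz zwph nmwgz bkiid hinvk prnl
Hunk 5: at line 5 remove [zwph,nmwgz,bkiid] add [hiiq,ror] -> 10 lines: icz euro ivxg img rgb eufzz hiiq ror hinvk prnl
Final line 8: ror

Answer: ror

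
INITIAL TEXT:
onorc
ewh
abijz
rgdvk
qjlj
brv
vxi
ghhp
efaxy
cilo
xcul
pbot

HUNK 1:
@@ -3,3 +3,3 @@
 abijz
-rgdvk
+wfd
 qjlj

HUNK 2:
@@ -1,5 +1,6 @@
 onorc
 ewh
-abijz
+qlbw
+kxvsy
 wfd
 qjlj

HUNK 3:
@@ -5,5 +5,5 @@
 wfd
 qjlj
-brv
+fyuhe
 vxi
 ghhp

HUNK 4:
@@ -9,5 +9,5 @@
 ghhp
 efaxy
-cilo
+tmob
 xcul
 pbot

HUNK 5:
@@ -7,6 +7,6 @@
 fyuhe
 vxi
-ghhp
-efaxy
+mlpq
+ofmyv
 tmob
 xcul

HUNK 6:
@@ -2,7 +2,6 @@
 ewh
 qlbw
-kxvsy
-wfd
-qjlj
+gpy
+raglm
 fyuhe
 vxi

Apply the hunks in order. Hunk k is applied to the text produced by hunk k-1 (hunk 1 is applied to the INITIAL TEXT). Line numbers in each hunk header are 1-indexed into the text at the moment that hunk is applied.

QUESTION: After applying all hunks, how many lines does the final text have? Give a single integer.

Hunk 1: at line 3 remove [rgdvk] add [wfd] -> 12 lines: onorc ewh abijz wfd qjlj brv vxi ghhp efaxy cilo xcul pbot
Hunk 2: at line 1 remove [abijz] add [qlbw,kxvsy] -> 13 lines: onorc ewh qlbw kxvsy wfd qjlj brv vxi ghhp efaxy cilo xcul pbot
Hunk 3: at line 5 remove [brv] add [fyuhe] -> 13 lines: onorc ewh qlbw kxvsy wfd qjlj fyuhe vxi ghhp efaxy cilo xcul pbot
Hunk 4: at line 9 remove [cilo] add [tmob] -> 13 lines: onorc ewh qlbw kxvsy wfd qjlj fyuhe vxi ghhp efaxy tmob xcul pbot
Hunk 5: at line 7 remove [ghhp,efaxy] add [mlpq,ofmyv] -> 13 lines: onorc ewh qlbw kxvsy wfd qjlj fyuhe vxi mlpq ofmyv tmob xcul pbot
Hunk 6: at line 2 remove [kxvsy,wfd,qjlj] add [gpy,raglm] -> 12 lines: onorc ewh qlbw gpy raglm fyuhe vxi mlpq ofmyv tmob xcul pbot
Final line count: 12

Answer: 12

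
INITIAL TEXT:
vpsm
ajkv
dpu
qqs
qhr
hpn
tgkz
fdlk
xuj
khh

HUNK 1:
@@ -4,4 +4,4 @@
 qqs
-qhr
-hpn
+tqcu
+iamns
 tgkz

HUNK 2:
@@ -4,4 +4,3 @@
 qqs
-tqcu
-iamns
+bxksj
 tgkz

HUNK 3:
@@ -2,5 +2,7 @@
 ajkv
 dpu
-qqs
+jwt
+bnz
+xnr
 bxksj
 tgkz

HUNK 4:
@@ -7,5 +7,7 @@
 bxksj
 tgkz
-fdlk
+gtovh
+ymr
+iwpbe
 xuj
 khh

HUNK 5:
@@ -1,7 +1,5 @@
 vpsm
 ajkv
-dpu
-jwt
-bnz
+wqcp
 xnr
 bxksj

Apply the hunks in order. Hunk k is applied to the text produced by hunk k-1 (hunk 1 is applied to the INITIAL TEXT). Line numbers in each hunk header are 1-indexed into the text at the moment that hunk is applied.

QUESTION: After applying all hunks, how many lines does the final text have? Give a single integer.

Answer: 11

Derivation:
Hunk 1: at line 4 remove [qhr,hpn] add [tqcu,iamns] -> 10 lines: vpsm ajkv dpu qqs tqcu iamns tgkz fdlk xuj khh
Hunk 2: at line 4 remove [tqcu,iamns] add [bxksj] -> 9 lines: vpsm ajkv dpu qqs bxksj tgkz fdlk xuj khh
Hunk 3: at line 2 remove [qqs] add [jwt,bnz,xnr] -> 11 lines: vpsm ajkv dpu jwt bnz xnr bxksj tgkz fdlk xuj khh
Hunk 4: at line 7 remove [fdlk] add [gtovh,ymr,iwpbe] -> 13 lines: vpsm ajkv dpu jwt bnz xnr bxksj tgkz gtovh ymr iwpbe xuj khh
Hunk 5: at line 1 remove [dpu,jwt,bnz] add [wqcp] -> 11 lines: vpsm ajkv wqcp xnr bxksj tgkz gtovh ymr iwpbe xuj khh
Final line count: 11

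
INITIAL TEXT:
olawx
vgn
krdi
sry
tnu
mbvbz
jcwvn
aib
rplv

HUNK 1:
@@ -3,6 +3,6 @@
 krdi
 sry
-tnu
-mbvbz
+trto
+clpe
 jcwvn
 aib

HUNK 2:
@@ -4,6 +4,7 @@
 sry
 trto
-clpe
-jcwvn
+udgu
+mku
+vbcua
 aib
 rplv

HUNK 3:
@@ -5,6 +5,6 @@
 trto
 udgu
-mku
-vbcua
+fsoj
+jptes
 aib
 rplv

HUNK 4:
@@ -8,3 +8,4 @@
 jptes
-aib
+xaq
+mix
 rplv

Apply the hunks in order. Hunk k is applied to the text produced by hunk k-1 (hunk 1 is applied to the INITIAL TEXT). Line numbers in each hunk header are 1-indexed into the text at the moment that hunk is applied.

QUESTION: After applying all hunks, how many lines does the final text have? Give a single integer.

Hunk 1: at line 3 remove [tnu,mbvbz] add [trto,clpe] -> 9 lines: olawx vgn krdi sry trto clpe jcwvn aib rplv
Hunk 2: at line 4 remove [clpe,jcwvn] add [udgu,mku,vbcua] -> 10 lines: olawx vgn krdi sry trto udgu mku vbcua aib rplv
Hunk 3: at line 5 remove [mku,vbcua] add [fsoj,jptes] -> 10 lines: olawx vgn krdi sry trto udgu fsoj jptes aib rplv
Hunk 4: at line 8 remove [aib] add [xaq,mix] -> 11 lines: olawx vgn krdi sry trto udgu fsoj jptes xaq mix rplv
Final line count: 11

Answer: 11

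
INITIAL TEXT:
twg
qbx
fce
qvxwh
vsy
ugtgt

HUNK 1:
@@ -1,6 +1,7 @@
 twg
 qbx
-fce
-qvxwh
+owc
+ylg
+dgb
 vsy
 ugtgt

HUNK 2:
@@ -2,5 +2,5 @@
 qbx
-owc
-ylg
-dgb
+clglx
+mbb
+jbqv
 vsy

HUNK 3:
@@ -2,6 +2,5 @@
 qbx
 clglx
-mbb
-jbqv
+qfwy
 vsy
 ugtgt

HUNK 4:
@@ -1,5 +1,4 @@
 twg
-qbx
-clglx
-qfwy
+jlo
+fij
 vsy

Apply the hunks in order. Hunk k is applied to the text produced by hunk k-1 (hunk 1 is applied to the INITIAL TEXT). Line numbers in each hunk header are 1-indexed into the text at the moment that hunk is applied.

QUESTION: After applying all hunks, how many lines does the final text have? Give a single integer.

Answer: 5

Derivation:
Hunk 1: at line 1 remove [fce,qvxwh] add [owc,ylg,dgb] -> 7 lines: twg qbx owc ylg dgb vsy ugtgt
Hunk 2: at line 2 remove [owc,ylg,dgb] add [clglx,mbb,jbqv] -> 7 lines: twg qbx clglx mbb jbqv vsy ugtgt
Hunk 3: at line 2 remove [mbb,jbqv] add [qfwy] -> 6 lines: twg qbx clglx qfwy vsy ugtgt
Hunk 4: at line 1 remove [qbx,clglx,qfwy] add [jlo,fij] -> 5 lines: twg jlo fij vsy ugtgt
Final line count: 5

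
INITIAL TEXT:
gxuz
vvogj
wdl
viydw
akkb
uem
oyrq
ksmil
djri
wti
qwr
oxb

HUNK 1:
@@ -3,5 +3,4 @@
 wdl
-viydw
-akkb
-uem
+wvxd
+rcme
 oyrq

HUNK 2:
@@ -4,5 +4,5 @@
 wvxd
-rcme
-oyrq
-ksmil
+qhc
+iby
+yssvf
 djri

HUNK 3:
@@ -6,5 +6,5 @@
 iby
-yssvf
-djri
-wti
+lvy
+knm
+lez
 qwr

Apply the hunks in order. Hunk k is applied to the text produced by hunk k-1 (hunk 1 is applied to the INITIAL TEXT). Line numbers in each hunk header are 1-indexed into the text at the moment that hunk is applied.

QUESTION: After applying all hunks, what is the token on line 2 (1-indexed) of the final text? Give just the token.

Answer: vvogj

Derivation:
Hunk 1: at line 3 remove [viydw,akkb,uem] add [wvxd,rcme] -> 11 lines: gxuz vvogj wdl wvxd rcme oyrq ksmil djri wti qwr oxb
Hunk 2: at line 4 remove [rcme,oyrq,ksmil] add [qhc,iby,yssvf] -> 11 lines: gxuz vvogj wdl wvxd qhc iby yssvf djri wti qwr oxb
Hunk 3: at line 6 remove [yssvf,djri,wti] add [lvy,knm,lez] -> 11 lines: gxuz vvogj wdl wvxd qhc iby lvy knm lez qwr oxb
Final line 2: vvogj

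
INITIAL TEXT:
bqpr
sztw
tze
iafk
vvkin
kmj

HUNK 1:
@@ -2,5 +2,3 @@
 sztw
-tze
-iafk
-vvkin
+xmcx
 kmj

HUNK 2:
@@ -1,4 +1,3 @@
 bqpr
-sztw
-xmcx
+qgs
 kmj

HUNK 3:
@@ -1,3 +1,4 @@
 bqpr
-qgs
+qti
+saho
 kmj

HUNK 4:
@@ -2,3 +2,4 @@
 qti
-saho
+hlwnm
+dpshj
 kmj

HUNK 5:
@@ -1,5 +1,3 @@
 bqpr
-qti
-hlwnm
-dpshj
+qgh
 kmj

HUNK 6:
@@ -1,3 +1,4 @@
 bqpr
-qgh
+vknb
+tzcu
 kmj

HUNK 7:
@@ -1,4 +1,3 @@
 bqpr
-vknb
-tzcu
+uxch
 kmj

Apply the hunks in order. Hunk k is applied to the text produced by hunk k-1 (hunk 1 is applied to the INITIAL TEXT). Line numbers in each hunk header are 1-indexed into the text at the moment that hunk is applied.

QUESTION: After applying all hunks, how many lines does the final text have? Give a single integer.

Answer: 3

Derivation:
Hunk 1: at line 2 remove [tze,iafk,vvkin] add [xmcx] -> 4 lines: bqpr sztw xmcx kmj
Hunk 2: at line 1 remove [sztw,xmcx] add [qgs] -> 3 lines: bqpr qgs kmj
Hunk 3: at line 1 remove [qgs] add [qti,saho] -> 4 lines: bqpr qti saho kmj
Hunk 4: at line 2 remove [saho] add [hlwnm,dpshj] -> 5 lines: bqpr qti hlwnm dpshj kmj
Hunk 5: at line 1 remove [qti,hlwnm,dpshj] add [qgh] -> 3 lines: bqpr qgh kmj
Hunk 6: at line 1 remove [qgh] add [vknb,tzcu] -> 4 lines: bqpr vknb tzcu kmj
Hunk 7: at line 1 remove [vknb,tzcu] add [uxch] -> 3 lines: bqpr uxch kmj
Final line count: 3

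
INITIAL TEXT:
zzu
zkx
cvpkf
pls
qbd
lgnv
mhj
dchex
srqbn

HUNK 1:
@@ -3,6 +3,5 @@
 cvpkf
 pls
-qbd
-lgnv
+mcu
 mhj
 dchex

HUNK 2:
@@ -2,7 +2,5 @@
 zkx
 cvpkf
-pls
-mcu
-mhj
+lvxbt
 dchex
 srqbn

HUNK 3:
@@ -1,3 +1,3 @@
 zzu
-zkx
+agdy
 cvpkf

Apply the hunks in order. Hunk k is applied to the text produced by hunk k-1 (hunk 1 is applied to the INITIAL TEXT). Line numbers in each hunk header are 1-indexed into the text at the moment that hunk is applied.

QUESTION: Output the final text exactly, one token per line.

Answer: zzu
agdy
cvpkf
lvxbt
dchex
srqbn

Derivation:
Hunk 1: at line 3 remove [qbd,lgnv] add [mcu] -> 8 lines: zzu zkx cvpkf pls mcu mhj dchex srqbn
Hunk 2: at line 2 remove [pls,mcu,mhj] add [lvxbt] -> 6 lines: zzu zkx cvpkf lvxbt dchex srqbn
Hunk 3: at line 1 remove [zkx] add [agdy] -> 6 lines: zzu agdy cvpkf lvxbt dchex srqbn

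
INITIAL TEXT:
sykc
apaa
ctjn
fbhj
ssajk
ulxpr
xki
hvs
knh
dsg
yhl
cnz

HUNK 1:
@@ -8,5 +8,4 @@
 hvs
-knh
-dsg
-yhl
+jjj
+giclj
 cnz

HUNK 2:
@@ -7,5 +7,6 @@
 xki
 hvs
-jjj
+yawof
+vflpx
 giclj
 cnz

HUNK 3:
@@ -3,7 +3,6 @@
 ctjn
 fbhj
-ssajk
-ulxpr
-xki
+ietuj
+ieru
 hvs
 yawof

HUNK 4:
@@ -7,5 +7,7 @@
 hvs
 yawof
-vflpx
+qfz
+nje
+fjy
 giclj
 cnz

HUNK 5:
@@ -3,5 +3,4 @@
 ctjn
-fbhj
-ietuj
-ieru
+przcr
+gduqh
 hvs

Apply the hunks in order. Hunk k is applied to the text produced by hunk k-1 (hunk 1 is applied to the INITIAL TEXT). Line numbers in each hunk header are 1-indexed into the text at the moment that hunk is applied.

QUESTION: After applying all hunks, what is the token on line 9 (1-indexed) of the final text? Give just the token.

Hunk 1: at line 8 remove [knh,dsg,yhl] add [jjj,giclj] -> 11 lines: sykc apaa ctjn fbhj ssajk ulxpr xki hvs jjj giclj cnz
Hunk 2: at line 7 remove [jjj] add [yawof,vflpx] -> 12 lines: sykc apaa ctjn fbhj ssajk ulxpr xki hvs yawof vflpx giclj cnz
Hunk 3: at line 3 remove [ssajk,ulxpr,xki] add [ietuj,ieru] -> 11 lines: sykc apaa ctjn fbhj ietuj ieru hvs yawof vflpx giclj cnz
Hunk 4: at line 7 remove [vflpx] add [qfz,nje,fjy] -> 13 lines: sykc apaa ctjn fbhj ietuj ieru hvs yawof qfz nje fjy giclj cnz
Hunk 5: at line 3 remove [fbhj,ietuj,ieru] add [przcr,gduqh] -> 12 lines: sykc apaa ctjn przcr gduqh hvs yawof qfz nje fjy giclj cnz
Final line 9: nje

Answer: nje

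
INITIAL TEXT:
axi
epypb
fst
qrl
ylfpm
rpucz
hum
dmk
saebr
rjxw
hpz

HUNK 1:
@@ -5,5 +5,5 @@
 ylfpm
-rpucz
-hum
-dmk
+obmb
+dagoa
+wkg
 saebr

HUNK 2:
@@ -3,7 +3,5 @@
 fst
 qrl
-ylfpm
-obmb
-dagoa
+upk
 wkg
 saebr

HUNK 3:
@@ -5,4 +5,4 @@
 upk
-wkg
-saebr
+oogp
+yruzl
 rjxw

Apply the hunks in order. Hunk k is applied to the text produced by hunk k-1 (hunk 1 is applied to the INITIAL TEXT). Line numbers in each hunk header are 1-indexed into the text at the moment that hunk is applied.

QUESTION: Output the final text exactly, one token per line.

Hunk 1: at line 5 remove [rpucz,hum,dmk] add [obmb,dagoa,wkg] -> 11 lines: axi epypb fst qrl ylfpm obmb dagoa wkg saebr rjxw hpz
Hunk 2: at line 3 remove [ylfpm,obmb,dagoa] add [upk] -> 9 lines: axi epypb fst qrl upk wkg saebr rjxw hpz
Hunk 3: at line 5 remove [wkg,saebr] add [oogp,yruzl] -> 9 lines: axi epypb fst qrl upk oogp yruzl rjxw hpz

Answer: axi
epypb
fst
qrl
upk
oogp
yruzl
rjxw
hpz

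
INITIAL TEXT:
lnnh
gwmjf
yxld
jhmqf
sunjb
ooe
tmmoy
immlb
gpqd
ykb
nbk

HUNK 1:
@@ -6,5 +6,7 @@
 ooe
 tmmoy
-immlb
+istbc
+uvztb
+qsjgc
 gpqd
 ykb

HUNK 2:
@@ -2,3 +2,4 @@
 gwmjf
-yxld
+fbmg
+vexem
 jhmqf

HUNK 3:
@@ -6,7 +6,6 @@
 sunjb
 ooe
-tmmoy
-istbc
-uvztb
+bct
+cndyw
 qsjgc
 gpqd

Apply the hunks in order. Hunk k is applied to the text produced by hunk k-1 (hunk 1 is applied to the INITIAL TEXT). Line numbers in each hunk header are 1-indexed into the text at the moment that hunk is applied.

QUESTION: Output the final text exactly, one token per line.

Answer: lnnh
gwmjf
fbmg
vexem
jhmqf
sunjb
ooe
bct
cndyw
qsjgc
gpqd
ykb
nbk

Derivation:
Hunk 1: at line 6 remove [immlb] add [istbc,uvztb,qsjgc] -> 13 lines: lnnh gwmjf yxld jhmqf sunjb ooe tmmoy istbc uvztb qsjgc gpqd ykb nbk
Hunk 2: at line 2 remove [yxld] add [fbmg,vexem] -> 14 lines: lnnh gwmjf fbmg vexem jhmqf sunjb ooe tmmoy istbc uvztb qsjgc gpqd ykb nbk
Hunk 3: at line 6 remove [tmmoy,istbc,uvztb] add [bct,cndyw] -> 13 lines: lnnh gwmjf fbmg vexem jhmqf sunjb ooe bct cndyw qsjgc gpqd ykb nbk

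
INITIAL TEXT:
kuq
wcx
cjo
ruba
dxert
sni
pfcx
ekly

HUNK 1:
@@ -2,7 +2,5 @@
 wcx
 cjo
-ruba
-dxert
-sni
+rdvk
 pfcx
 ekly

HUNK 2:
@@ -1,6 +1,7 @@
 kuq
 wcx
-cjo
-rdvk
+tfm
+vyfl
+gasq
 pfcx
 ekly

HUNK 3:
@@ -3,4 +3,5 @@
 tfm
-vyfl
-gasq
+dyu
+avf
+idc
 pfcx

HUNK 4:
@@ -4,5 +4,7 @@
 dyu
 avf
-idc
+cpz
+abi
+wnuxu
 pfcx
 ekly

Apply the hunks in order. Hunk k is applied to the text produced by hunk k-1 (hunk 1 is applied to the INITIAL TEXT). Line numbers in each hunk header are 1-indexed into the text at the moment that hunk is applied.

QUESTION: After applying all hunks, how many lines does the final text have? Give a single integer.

Answer: 10

Derivation:
Hunk 1: at line 2 remove [ruba,dxert,sni] add [rdvk] -> 6 lines: kuq wcx cjo rdvk pfcx ekly
Hunk 2: at line 1 remove [cjo,rdvk] add [tfm,vyfl,gasq] -> 7 lines: kuq wcx tfm vyfl gasq pfcx ekly
Hunk 3: at line 3 remove [vyfl,gasq] add [dyu,avf,idc] -> 8 lines: kuq wcx tfm dyu avf idc pfcx ekly
Hunk 4: at line 4 remove [idc] add [cpz,abi,wnuxu] -> 10 lines: kuq wcx tfm dyu avf cpz abi wnuxu pfcx ekly
Final line count: 10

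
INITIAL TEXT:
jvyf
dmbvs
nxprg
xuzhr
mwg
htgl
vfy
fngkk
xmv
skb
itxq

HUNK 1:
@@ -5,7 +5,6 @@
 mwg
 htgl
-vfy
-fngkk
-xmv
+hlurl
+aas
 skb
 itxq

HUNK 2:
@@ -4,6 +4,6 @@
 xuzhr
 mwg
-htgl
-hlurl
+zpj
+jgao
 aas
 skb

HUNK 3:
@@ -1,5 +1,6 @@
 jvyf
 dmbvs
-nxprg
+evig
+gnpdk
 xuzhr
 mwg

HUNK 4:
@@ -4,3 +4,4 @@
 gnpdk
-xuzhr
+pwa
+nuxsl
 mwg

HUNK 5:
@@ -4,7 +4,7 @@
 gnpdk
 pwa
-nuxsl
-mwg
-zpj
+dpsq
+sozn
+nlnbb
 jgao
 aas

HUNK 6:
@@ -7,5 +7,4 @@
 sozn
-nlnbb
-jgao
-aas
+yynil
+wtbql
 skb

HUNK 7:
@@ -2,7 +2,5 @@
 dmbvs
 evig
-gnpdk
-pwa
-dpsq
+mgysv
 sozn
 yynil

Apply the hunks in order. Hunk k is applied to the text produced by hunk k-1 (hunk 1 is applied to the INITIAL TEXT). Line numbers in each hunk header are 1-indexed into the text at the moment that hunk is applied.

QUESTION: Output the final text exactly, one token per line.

Hunk 1: at line 5 remove [vfy,fngkk,xmv] add [hlurl,aas] -> 10 lines: jvyf dmbvs nxprg xuzhr mwg htgl hlurl aas skb itxq
Hunk 2: at line 4 remove [htgl,hlurl] add [zpj,jgao] -> 10 lines: jvyf dmbvs nxprg xuzhr mwg zpj jgao aas skb itxq
Hunk 3: at line 1 remove [nxprg] add [evig,gnpdk] -> 11 lines: jvyf dmbvs evig gnpdk xuzhr mwg zpj jgao aas skb itxq
Hunk 4: at line 4 remove [xuzhr] add [pwa,nuxsl] -> 12 lines: jvyf dmbvs evig gnpdk pwa nuxsl mwg zpj jgao aas skb itxq
Hunk 5: at line 4 remove [nuxsl,mwg,zpj] add [dpsq,sozn,nlnbb] -> 12 lines: jvyf dmbvs evig gnpdk pwa dpsq sozn nlnbb jgao aas skb itxq
Hunk 6: at line 7 remove [nlnbb,jgao,aas] add [yynil,wtbql] -> 11 lines: jvyf dmbvs evig gnpdk pwa dpsq sozn yynil wtbql skb itxq
Hunk 7: at line 2 remove [gnpdk,pwa,dpsq] add [mgysv] -> 9 lines: jvyf dmbvs evig mgysv sozn yynil wtbql skb itxq

Answer: jvyf
dmbvs
evig
mgysv
sozn
yynil
wtbql
skb
itxq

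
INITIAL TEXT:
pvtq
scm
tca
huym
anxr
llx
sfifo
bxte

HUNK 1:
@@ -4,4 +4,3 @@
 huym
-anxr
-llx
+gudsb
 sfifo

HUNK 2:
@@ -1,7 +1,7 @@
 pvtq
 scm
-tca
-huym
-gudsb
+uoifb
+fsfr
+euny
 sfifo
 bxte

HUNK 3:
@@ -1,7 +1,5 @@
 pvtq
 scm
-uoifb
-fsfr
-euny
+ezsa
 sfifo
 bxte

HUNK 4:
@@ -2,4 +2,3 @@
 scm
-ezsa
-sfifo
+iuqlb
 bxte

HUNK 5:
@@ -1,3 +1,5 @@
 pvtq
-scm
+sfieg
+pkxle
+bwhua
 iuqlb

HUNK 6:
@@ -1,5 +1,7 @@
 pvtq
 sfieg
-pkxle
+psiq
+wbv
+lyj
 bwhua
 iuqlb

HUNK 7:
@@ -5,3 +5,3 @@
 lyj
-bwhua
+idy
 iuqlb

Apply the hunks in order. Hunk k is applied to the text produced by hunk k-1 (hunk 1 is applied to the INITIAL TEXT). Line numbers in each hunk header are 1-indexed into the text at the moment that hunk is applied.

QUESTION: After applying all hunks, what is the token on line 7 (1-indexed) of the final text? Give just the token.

Hunk 1: at line 4 remove [anxr,llx] add [gudsb] -> 7 lines: pvtq scm tca huym gudsb sfifo bxte
Hunk 2: at line 1 remove [tca,huym,gudsb] add [uoifb,fsfr,euny] -> 7 lines: pvtq scm uoifb fsfr euny sfifo bxte
Hunk 3: at line 1 remove [uoifb,fsfr,euny] add [ezsa] -> 5 lines: pvtq scm ezsa sfifo bxte
Hunk 4: at line 2 remove [ezsa,sfifo] add [iuqlb] -> 4 lines: pvtq scm iuqlb bxte
Hunk 5: at line 1 remove [scm] add [sfieg,pkxle,bwhua] -> 6 lines: pvtq sfieg pkxle bwhua iuqlb bxte
Hunk 6: at line 1 remove [pkxle] add [psiq,wbv,lyj] -> 8 lines: pvtq sfieg psiq wbv lyj bwhua iuqlb bxte
Hunk 7: at line 5 remove [bwhua] add [idy] -> 8 lines: pvtq sfieg psiq wbv lyj idy iuqlb bxte
Final line 7: iuqlb

Answer: iuqlb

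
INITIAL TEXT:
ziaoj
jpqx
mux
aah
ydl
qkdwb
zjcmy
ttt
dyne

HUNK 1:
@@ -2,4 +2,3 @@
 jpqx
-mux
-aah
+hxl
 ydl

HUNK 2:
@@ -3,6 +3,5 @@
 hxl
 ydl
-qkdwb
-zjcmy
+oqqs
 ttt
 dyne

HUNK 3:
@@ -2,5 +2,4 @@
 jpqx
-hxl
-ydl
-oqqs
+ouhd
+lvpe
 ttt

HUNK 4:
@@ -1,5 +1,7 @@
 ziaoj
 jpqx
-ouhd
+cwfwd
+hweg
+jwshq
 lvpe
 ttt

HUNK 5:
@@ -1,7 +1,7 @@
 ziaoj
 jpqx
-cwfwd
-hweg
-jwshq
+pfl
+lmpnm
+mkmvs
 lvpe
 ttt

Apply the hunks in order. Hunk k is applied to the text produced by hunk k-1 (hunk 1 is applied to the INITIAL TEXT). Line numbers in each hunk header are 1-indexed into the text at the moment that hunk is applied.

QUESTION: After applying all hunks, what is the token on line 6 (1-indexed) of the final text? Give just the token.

Hunk 1: at line 2 remove [mux,aah] add [hxl] -> 8 lines: ziaoj jpqx hxl ydl qkdwb zjcmy ttt dyne
Hunk 2: at line 3 remove [qkdwb,zjcmy] add [oqqs] -> 7 lines: ziaoj jpqx hxl ydl oqqs ttt dyne
Hunk 3: at line 2 remove [hxl,ydl,oqqs] add [ouhd,lvpe] -> 6 lines: ziaoj jpqx ouhd lvpe ttt dyne
Hunk 4: at line 1 remove [ouhd] add [cwfwd,hweg,jwshq] -> 8 lines: ziaoj jpqx cwfwd hweg jwshq lvpe ttt dyne
Hunk 5: at line 1 remove [cwfwd,hweg,jwshq] add [pfl,lmpnm,mkmvs] -> 8 lines: ziaoj jpqx pfl lmpnm mkmvs lvpe ttt dyne
Final line 6: lvpe

Answer: lvpe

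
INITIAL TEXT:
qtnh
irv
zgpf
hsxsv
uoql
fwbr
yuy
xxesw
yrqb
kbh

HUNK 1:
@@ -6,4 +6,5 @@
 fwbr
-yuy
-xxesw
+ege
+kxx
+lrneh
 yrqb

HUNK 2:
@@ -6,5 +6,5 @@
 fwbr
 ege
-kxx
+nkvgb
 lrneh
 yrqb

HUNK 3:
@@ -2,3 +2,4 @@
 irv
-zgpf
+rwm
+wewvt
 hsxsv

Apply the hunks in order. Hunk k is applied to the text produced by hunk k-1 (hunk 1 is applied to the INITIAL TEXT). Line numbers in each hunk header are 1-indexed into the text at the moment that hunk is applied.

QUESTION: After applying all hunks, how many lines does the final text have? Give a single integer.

Hunk 1: at line 6 remove [yuy,xxesw] add [ege,kxx,lrneh] -> 11 lines: qtnh irv zgpf hsxsv uoql fwbr ege kxx lrneh yrqb kbh
Hunk 2: at line 6 remove [kxx] add [nkvgb] -> 11 lines: qtnh irv zgpf hsxsv uoql fwbr ege nkvgb lrneh yrqb kbh
Hunk 3: at line 2 remove [zgpf] add [rwm,wewvt] -> 12 lines: qtnh irv rwm wewvt hsxsv uoql fwbr ege nkvgb lrneh yrqb kbh
Final line count: 12

Answer: 12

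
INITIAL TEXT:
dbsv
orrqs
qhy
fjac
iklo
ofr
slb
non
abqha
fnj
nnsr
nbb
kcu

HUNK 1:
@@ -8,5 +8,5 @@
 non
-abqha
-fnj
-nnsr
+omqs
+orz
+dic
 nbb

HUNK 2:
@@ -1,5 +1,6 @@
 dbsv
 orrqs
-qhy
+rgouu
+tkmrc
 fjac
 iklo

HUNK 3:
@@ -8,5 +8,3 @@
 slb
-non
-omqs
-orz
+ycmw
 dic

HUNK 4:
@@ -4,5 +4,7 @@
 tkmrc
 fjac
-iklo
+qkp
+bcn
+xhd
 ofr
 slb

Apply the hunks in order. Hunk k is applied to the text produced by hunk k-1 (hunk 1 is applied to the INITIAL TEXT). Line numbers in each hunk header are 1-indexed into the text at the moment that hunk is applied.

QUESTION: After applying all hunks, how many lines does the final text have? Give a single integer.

Hunk 1: at line 8 remove [abqha,fnj,nnsr] add [omqs,orz,dic] -> 13 lines: dbsv orrqs qhy fjac iklo ofr slb non omqs orz dic nbb kcu
Hunk 2: at line 1 remove [qhy] add [rgouu,tkmrc] -> 14 lines: dbsv orrqs rgouu tkmrc fjac iklo ofr slb non omqs orz dic nbb kcu
Hunk 3: at line 8 remove [non,omqs,orz] add [ycmw] -> 12 lines: dbsv orrqs rgouu tkmrc fjac iklo ofr slb ycmw dic nbb kcu
Hunk 4: at line 4 remove [iklo] add [qkp,bcn,xhd] -> 14 lines: dbsv orrqs rgouu tkmrc fjac qkp bcn xhd ofr slb ycmw dic nbb kcu
Final line count: 14

Answer: 14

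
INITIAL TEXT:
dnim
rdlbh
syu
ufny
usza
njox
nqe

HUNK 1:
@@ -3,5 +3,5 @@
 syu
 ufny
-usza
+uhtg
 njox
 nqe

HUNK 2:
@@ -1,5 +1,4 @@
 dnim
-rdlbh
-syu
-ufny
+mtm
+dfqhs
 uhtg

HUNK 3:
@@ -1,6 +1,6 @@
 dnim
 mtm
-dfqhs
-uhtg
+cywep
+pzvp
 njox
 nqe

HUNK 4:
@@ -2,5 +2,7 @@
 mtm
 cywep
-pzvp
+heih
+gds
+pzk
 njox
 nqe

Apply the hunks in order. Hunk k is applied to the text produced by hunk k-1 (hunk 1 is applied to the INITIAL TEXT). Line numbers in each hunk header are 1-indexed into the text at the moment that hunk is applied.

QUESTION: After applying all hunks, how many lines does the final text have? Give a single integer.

Answer: 8

Derivation:
Hunk 1: at line 3 remove [usza] add [uhtg] -> 7 lines: dnim rdlbh syu ufny uhtg njox nqe
Hunk 2: at line 1 remove [rdlbh,syu,ufny] add [mtm,dfqhs] -> 6 lines: dnim mtm dfqhs uhtg njox nqe
Hunk 3: at line 1 remove [dfqhs,uhtg] add [cywep,pzvp] -> 6 lines: dnim mtm cywep pzvp njox nqe
Hunk 4: at line 2 remove [pzvp] add [heih,gds,pzk] -> 8 lines: dnim mtm cywep heih gds pzk njox nqe
Final line count: 8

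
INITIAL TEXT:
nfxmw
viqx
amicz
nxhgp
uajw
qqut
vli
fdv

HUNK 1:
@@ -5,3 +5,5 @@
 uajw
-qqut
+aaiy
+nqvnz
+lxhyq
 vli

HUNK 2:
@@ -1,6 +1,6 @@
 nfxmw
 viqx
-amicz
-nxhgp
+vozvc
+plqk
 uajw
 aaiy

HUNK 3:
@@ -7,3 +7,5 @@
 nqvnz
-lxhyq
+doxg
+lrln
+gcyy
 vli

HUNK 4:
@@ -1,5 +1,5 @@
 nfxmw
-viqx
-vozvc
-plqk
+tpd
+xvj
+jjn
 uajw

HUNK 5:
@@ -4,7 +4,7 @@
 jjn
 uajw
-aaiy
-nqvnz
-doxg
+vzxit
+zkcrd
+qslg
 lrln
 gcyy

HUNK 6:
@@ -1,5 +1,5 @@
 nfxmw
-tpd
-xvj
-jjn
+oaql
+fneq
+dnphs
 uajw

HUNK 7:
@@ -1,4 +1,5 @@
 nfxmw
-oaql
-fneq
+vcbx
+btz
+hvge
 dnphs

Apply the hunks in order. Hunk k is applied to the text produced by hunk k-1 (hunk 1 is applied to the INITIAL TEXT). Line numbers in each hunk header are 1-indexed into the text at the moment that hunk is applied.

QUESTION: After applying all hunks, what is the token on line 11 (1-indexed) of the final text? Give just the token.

Hunk 1: at line 5 remove [qqut] add [aaiy,nqvnz,lxhyq] -> 10 lines: nfxmw viqx amicz nxhgp uajw aaiy nqvnz lxhyq vli fdv
Hunk 2: at line 1 remove [amicz,nxhgp] add [vozvc,plqk] -> 10 lines: nfxmw viqx vozvc plqk uajw aaiy nqvnz lxhyq vli fdv
Hunk 3: at line 7 remove [lxhyq] add [doxg,lrln,gcyy] -> 12 lines: nfxmw viqx vozvc plqk uajw aaiy nqvnz doxg lrln gcyy vli fdv
Hunk 4: at line 1 remove [viqx,vozvc,plqk] add [tpd,xvj,jjn] -> 12 lines: nfxmw tpd xvj jjn uajw aaiy nqvnz doxg lrln gcyy vli fdv
Hunk 5: at line 4 remove [aaiy,nqvnz,doxg] add [vzxit,zkcrd,qslg] -> 12 lines: nfxmw tpd xvj jjn uajw vzxit zkcrd qslg lrln gcyy vli fdv
Hunk 6: at line 1 remove [tpd,xvj,jjn] add [oaql,fneq,dnphs] -> 12 lines: nfxmw oaql fneq dnphs uajw vzxit zkcrd qslg lrln gcyy vli fdv
Hunk 7: at line 1 remove [oaql,fneq] add [vcbx,btz,hvge] -> 13 lines: nfxmw vcbx btz hvge dnphs uajw vzxit zkcrd qslg lrln gcyy vli fdv
Final line 11: gcyy

Answer: gcyy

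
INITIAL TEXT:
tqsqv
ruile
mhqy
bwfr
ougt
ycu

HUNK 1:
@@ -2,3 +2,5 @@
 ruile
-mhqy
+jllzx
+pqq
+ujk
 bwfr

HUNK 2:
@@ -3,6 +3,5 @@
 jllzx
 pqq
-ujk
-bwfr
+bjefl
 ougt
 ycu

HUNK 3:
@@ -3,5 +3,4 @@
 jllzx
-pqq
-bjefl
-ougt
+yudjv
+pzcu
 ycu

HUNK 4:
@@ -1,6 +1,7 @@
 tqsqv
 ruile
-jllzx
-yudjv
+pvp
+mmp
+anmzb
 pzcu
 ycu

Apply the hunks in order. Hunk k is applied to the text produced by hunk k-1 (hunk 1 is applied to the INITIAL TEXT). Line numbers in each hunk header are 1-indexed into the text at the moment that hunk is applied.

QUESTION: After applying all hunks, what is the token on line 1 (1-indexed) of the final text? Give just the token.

Hunk 1: at line 2 remove [mhqy] add [jllzx,pqq,ujk] -> 8 lines: tqsqv ruile jllzx pqq ujk bwfr ougt ycu
Hunk 2: at line 3 remove [ujk,bwfr] add [bjefl] -> 7 lines: tqsqv ruile jllzx pqq bjefl ougt ycu
Hunk 3: at line 3 remove [pqq,bjefl,ougt] add [yudjv,pzcu] -> 6 lines: tqsqv ruile jllzx yudjv pzcu ycu
Hunk 4: at line 1 remove [jllzx,yudjv] add [pvp,mmp,anmzb] -> 7 lines: tqsqv ruile pvp mmp anmzb pzcu ycu
Final line 1: tqsqv

Answer: tqsqv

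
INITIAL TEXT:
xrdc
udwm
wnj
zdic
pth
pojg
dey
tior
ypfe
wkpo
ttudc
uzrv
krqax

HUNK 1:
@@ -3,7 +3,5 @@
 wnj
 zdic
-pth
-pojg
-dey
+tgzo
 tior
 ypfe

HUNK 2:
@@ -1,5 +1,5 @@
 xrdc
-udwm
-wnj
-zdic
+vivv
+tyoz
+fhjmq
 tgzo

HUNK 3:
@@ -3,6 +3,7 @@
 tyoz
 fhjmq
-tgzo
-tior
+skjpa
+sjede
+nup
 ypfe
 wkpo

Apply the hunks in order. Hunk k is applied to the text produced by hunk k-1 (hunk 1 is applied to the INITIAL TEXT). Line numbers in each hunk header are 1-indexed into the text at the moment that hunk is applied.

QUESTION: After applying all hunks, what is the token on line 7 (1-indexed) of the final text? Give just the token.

Hunk 1: at line 3 remove [pth,pojg,dey] add [tgzo] -> 11 lines: xrdc udwm wnj zdic tgzo tior ypfe wkpo ttudc uzrv krqax
Hunk 2: at line 1 remove [udwm,wnj,zdic] add [vivv,tyoz,fhjmq] -> 11 lines: xrdc vivv tyoz fhjmq tgzo tior ypfe wkpo ttudc uzrv krqax
Hunk 3: at line 3 remove [tgzo,tior] add [skjpa,sjede,nup] -> 12 lines: xrdc vivv tyoz fhjmq skjpa sjede nup ypfe wkpo ttudc uzrv krqax
Final line 7: nup

Answer: nup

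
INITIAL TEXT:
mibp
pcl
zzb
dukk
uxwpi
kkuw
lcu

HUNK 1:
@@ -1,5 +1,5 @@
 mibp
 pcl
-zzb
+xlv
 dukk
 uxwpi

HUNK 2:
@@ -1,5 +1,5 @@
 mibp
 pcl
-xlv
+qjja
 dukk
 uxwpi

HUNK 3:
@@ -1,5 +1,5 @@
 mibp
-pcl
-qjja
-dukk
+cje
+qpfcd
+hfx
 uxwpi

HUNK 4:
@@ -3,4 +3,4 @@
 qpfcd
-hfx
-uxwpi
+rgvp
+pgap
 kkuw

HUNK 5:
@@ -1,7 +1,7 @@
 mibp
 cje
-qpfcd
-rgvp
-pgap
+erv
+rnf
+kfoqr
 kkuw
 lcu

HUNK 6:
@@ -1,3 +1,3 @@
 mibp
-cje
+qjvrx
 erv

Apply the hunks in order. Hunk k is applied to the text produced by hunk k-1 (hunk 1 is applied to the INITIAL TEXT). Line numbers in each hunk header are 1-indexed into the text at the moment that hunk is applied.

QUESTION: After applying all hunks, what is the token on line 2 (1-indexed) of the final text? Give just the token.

Answer: qjvrx

Derivation:
Hunk 1: at line 1 remove [zzb] add [xlv] -> 7 lines: mibp pcl xlv dukk uxwpi kkuw lcu
Hunk 2: at line 1 remove [xlv] add [qjja] -> 7 lines: mibp pcl qjja dukk uxwpi kkuw lcu
Hunk 3: at line 1 remove [pcl,qjja,dukk] add [cje,qpfcd,hfx] -> 7 lines: mibp cje qpfcd hfx uxwpi kkuw lcu
Hunk 4: at line 3 remove [hfx,uxwpi] add [rgvp,pgap] -> 7 lines: mibp cje qpfcd rgvp pgap kkuw lcu
Hunk 5: at line 1 remove [qpfcd,rgvp,pgap] add [erv,rnf,kfoqr] -> 7 lines: mibp cje erv rnf kfoqr kkuw lcu
Hunk 6: at line 1 remove [cje] add [qjvrx] -> 7 lines: mibp qjvrx erv rnf kfoqr kkuw lcu
Final line 2: qjvrx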